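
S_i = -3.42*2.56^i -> [-3.42, -8.76, -22.41, -57.38, -146.89]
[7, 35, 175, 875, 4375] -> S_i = 7*5^i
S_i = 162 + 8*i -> [162, 170, 178, 186, 194]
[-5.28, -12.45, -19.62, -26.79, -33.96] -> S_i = -5.28 + -7.17*i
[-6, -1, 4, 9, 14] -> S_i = -6 + 5*i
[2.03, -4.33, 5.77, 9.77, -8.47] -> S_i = Random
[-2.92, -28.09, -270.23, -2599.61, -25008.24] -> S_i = -2.92*9.62^i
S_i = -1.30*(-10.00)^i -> [-1.3, 13.0, -130.0, 1300.0, -13000.0]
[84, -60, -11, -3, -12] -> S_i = Random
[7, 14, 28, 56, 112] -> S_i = 7*2^i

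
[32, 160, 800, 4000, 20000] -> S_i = 32*5^i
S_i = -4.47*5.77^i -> [-4.47, -25.79, -148.82, -858.69, -4954.62]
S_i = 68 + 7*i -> [68, 75, 82, 89, 96]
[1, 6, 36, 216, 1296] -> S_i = 1*6^i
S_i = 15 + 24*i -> [15, 39, 63, 87, 111]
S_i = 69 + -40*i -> [69, 29, -11, -51, -91]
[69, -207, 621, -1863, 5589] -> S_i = 69*-3^i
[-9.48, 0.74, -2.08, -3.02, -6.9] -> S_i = Random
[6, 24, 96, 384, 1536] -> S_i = 6*4^i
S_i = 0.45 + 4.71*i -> [0.45, 5.16, 9.87, 14.58, 19.29]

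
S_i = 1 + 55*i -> [1, 56, 111, 166, 221]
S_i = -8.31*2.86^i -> [-8.31, -23.77, -67.97, -194.4, -555.99]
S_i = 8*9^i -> [8, 72, 648, 5832, 52488]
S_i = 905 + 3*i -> [905, 908, 911, 914, 917]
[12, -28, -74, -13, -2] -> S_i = Random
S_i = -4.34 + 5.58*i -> [-4.34, 1.24, 6.82, 12.4, 17.98]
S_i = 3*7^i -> [3, 21, 147, 1029, 7203]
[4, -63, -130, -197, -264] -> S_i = 4 + -67*i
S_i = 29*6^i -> [29, 174, 1044, 6264, 37584]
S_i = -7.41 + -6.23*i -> [-7.41, -13.64, -19.87, -26.1, -32.33]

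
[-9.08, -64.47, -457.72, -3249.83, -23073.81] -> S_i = -9.08*7.10^i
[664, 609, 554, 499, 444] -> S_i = 664 + -55*i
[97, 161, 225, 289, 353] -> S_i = 97 + 64*i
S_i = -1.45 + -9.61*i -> [-1.45, -11.06, -20.67, -30.28, -39.89]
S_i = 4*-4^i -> [4, -16, 64, -256, 1024]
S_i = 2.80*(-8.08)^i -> [2.8, -22.62, 182.8, -1477.04, 11934.48]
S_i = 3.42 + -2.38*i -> [3.42, 1.04, -1.34, -3.72, -6.1]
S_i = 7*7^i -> [7, 49, 343, 2401, 16807]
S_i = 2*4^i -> [2, 8, 32, 128, 512]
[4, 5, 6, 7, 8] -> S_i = 4 + 1*i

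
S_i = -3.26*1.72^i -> [-3.26, -5.61, -9.64, -16.59, -28.53]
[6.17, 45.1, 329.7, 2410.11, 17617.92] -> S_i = 6.17*7.31^i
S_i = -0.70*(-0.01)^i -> [-0.7, 0.01, -0.0, 0.0, -0.0]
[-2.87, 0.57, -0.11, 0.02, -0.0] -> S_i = -2.87*(-0.20)^i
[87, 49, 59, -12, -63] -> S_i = Random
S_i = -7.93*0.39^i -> [-7.93, -3.09, -1.21, -0.47, -0.18]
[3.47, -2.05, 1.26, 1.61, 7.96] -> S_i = Random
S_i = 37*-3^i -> [37, -111, 333, -999, 2997]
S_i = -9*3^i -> [-9, -27, -81, -243, -729]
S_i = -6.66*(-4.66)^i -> [-6.66, 31.04, -144.63, 673.96, -3140.64]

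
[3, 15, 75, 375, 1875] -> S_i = 3*5^i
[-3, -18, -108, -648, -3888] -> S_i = -3*6^i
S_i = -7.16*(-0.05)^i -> [-7.16, 0.36, -0.02, 0.0, -0.0]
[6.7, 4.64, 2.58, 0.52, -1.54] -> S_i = 6.70 + -2.06*i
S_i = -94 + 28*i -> [-94, -66, -38, -10, 18]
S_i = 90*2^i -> [90, 180, 360, 720, 1440]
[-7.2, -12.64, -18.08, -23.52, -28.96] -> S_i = -7.20 + -5.44*i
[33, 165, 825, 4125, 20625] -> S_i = 33*5^i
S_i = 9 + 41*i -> [9, 50, 91, 132, 173]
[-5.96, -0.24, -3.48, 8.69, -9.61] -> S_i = Random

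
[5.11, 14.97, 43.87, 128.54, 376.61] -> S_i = 5.11*2.93^i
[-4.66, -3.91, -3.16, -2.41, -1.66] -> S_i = -4.66 + 0.75*i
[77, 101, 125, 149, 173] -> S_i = 77 + 24*i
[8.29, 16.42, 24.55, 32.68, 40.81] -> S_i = 8.29 + 8.13*i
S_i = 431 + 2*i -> [431, 433, 435, 437, 439]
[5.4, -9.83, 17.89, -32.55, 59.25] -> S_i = 5.40*(-1.82)^i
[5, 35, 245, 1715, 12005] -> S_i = 5*7^i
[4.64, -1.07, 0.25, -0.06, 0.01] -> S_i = 4.64*(-0.23)^i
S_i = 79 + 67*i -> [79, 146, 213, 280, 347]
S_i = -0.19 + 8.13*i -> [-0.19, 7.94, 16.07, 24.2, 32.33]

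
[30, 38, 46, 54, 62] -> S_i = 30 + 8*i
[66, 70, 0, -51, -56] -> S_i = Random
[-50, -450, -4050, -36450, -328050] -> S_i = -50*9^i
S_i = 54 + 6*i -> [54, 60, 66, 72, 78]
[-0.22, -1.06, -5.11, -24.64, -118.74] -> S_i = -0.22*4.82^i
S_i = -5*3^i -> [-5, -15, -45, -135, -405]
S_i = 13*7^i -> [13, 91, 637, 4459, 31213]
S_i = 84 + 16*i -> [84, 100, 116, 132, 148]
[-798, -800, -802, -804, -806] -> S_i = -798 + -2*i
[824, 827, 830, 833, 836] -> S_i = 824 + 3*i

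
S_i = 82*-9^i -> [82, -738, 6642, -59778, 538002]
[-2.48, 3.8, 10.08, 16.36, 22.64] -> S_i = -2.48 + 6.28*i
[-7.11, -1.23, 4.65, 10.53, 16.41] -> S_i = -7.11 + 5.88*i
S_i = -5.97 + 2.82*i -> [-5.97, -3.15, -0.33, 2.49, 5.31]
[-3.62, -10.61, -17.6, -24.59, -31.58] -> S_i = -3.62 + -6.99*i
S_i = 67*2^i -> [67, 134, 268, 536, 1072]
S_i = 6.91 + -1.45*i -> [6.91, 5.46, 4.01, 2.56, 1.11]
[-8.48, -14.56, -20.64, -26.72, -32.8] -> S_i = -8.48 + -6.08*i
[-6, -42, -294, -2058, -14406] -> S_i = -6*7^i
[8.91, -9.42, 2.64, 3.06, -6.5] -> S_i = Random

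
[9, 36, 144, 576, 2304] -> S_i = 9*4^i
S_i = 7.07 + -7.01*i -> [7.07, 0.06, -6.95, -13.96, -20.97]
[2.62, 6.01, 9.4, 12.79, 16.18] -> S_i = 2.62 + 3.39*i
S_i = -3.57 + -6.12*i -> [-3.57, -9.69, -15.81, -21.93, -28.05]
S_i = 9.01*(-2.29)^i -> [9.01, -20.63, 47.25, -108.2, 247.78]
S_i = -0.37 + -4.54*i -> [-0.37, -4.91, -9.45, -13.99, -18.53]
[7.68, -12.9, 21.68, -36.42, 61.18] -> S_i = 7.68*(-1.68)^i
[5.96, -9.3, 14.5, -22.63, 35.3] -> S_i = 5.96*(-1.56)^i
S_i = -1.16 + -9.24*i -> [-1.16, -10.4, -19.64, -28.88, -38.12]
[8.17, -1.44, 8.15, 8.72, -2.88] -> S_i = Random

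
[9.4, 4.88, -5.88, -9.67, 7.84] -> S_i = Random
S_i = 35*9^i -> [35, 315, 2835, 25515, 229635]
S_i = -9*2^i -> [-9, -18, -36, -72, -144]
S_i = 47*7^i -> [47, 329, 2303, 16121, 112847]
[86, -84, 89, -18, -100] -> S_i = Random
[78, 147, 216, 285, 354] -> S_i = 78 + 69*i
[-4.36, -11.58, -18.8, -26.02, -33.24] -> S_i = -4.36 + -7.22*i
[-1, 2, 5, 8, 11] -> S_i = -1 + 3*i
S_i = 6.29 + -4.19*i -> [6.29, 2.1, -2.09, -6.28, -10.47]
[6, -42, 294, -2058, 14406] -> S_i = 6*-7^i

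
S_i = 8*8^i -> [8, 64, 512, 4096, 32768]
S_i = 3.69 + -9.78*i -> [3.69, -6.09, -15.87, -25.65, -35.43]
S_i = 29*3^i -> [29, 87, 261, 783, 2349]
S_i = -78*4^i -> [-78, -312, -1248, -4992, -19968]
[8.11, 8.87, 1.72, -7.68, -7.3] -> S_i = Random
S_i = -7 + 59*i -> [-7, 52, 111, 170, 229]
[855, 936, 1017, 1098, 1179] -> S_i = 855 + 81*i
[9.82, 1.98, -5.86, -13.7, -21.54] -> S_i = 9.82 + -7.84*i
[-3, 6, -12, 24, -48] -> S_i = -3*-2^i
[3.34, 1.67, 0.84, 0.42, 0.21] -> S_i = 3.34*0.50^i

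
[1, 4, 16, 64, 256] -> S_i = 1*4^i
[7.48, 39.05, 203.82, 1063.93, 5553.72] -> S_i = 7.48*5.22^i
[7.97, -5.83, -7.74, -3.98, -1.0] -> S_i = Random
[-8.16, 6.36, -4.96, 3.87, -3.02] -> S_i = -8.16*(-0.78)^i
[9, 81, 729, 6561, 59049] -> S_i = 9*9^i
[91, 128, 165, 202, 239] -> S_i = 91 + 37*i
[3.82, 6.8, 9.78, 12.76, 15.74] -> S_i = 3.82 + 2.98*i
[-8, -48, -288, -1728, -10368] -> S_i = -8*6^i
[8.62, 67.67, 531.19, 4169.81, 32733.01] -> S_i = 8.62*7.85^i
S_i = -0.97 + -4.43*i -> [-0.97, -5.4, -9.83, -14.26, -18.69]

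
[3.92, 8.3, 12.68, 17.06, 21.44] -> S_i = 3.92 + 4.38*i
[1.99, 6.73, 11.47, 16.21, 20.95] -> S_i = 1.99 + 4.74*i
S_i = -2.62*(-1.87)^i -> [-2.62, 4.9, -9.16, 17.13, -32.04]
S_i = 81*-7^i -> [81, -567, 3969, -27783, 194481]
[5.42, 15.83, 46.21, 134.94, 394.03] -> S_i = 5.42*2.92^i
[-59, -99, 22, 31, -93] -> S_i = Random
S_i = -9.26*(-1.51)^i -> [-9.26, 13.98, -21.11, 31.88, -48.14]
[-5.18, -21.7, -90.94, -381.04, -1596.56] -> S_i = -5.18*4.19^i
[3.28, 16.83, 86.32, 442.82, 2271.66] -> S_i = 3.28*5.13^i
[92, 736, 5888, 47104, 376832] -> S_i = 92*8^i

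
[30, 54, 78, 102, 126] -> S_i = 30 + 24*i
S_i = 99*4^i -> [99, 396, 1584, 6336, 25344]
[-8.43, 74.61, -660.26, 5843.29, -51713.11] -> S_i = -8.43*(-8.85)^i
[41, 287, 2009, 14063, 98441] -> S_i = 41*7^i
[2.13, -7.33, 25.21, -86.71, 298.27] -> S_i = 2.13*(-3.44)^i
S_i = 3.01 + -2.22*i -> [3.01, 0.79, -1.43, -3.65, -5.87]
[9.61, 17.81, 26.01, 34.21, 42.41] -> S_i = 9.61 + 8.20*i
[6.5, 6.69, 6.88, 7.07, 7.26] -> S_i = 6.50 + 0.19*i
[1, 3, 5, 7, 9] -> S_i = 1 + 2*i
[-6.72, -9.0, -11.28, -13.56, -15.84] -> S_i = -6.72 + -2.28*i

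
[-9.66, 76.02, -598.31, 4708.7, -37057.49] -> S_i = -9.66*(-7.87)^i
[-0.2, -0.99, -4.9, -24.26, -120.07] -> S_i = -0.20*4.95^i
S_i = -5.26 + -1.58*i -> [-5.26, -6.84, -8.42, -10.0, -11.58]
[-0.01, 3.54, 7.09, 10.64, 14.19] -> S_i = -0.01 + 3.55*i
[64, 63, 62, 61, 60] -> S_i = 64 + -1*i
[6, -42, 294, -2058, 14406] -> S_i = 6*-7^i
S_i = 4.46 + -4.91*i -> [4.46, -0.45, -5.36, -10.27, -15.18]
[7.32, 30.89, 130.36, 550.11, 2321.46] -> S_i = 7.32*4.22^i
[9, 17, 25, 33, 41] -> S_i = 9 + 8*i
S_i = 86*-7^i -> [86, -602, 4214, -29498, 206486]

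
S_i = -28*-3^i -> [-28, 84, -252, 756, -2268]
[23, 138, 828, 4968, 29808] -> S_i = 23*6^i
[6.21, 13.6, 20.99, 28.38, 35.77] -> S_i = 6.21 + 7.39*i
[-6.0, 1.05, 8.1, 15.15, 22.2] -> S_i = -6.00 + 7.05*i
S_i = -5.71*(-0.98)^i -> [-5.71, 5.6, -5.48, 5.37, -5.27]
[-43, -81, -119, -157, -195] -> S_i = -43 + -38*i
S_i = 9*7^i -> [9, 63, 441, 3087, 21609]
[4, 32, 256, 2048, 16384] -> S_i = 4*8^i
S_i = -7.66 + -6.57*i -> [-7.66, -14.23, -20.8, -27.37, -33.94]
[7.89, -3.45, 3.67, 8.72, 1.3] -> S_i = Random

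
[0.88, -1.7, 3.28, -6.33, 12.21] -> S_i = 0.88*(-1.93)^i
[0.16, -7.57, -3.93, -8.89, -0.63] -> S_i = Random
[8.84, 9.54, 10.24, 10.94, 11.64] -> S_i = 8.84 + 0.70*i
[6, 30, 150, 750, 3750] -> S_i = 6*5^i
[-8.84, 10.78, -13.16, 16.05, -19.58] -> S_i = -8.84*(-1.22)^i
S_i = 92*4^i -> [92, 368, 1472, 5888, 23552]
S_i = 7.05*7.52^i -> [7.05, 53.02, 398.68, 2998.08, 22545.53]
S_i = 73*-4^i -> [73, -292, 1168, -4672, 18688]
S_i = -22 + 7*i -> [-22, -15, -8, -1, 6]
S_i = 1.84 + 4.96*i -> [1.84, 6.8, 11.76, 16.72, 21.68]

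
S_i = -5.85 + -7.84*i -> [-5.85, -13.69, -21.53, -29.37, -37.21]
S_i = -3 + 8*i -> [-3, 5, 13, 21, 29]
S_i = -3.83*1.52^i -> [-3.83, -5.82, -8.85, -13.45, -20.44]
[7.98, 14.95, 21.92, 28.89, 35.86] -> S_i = 7.98 + 6.97*i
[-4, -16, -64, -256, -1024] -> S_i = -4*4^i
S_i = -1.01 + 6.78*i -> [-1.01, 5.77, 12.55, 19.33, 26.11]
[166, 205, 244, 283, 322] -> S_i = 166 + 39*i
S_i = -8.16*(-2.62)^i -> [-8.16, 21.38, -56.01, 146.76, -384.5]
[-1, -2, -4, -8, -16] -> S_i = -1*2^i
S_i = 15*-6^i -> [15, -90, 540, -3240, 19440]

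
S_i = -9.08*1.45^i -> [-9.08, -13.17, -19.09, -27.68, -40.14]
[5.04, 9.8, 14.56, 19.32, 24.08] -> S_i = 5.04 + 4.76*i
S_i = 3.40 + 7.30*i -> [3.4, 10.7, 18.0, 25.3, 32.6]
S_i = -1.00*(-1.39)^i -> [-1.0, 1.39, -1.93, 2.69, -3.73]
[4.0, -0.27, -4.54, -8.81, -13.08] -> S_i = 4.00 + -4.27*i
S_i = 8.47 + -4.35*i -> [8.47, 4.12, -0.23, -4.58, -8.93]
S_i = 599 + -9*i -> [599, 590, 581, 572, 563]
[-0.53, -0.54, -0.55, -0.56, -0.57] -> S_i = -0.53*1.02^i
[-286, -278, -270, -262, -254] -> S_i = -286 + 8*i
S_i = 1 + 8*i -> [1, 9, 17, 25, 33]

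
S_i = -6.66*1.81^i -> [-6.66, -12.05, -21.82, -39.49, -71.48]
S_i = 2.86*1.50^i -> [2.86, 4.29, 6.44, 9.65, 14.48]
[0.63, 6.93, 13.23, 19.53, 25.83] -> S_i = 0.63 + 6.30*i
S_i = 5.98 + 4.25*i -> [5.98, 10.23, 14.48, 18.73, 22.98]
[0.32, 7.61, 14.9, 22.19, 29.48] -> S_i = 0.32 + 7.29*i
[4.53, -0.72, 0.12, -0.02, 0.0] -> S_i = 4.53*(-0.16)^i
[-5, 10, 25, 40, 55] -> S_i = -5 + 15*i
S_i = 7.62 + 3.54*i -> [7.62, 11.16, 14.7, 18.24, 21.78]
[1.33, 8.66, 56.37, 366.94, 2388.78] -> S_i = 1.33*6.51^i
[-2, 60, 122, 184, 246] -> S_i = -2 + 62*i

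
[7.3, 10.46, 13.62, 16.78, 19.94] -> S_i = 7.30 + 3.16*i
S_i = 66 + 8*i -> [66, 74, 82, 90, 98]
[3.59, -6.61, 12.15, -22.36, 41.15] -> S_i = 3.59*(-1.84)^i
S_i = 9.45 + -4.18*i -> [9.45, 5.27, 1.09, -3.09, -7.27]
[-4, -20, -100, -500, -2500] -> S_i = -4*5^i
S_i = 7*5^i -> [7, 35, 175, 875, 4375]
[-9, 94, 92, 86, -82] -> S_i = Random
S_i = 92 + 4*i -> [92, 96, 100, 104, 108]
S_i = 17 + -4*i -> [17, 13, 9, 5, 1]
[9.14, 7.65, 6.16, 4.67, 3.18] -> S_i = 9.14 + -1.49*i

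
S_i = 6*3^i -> [6, 18, 54, 162, 486]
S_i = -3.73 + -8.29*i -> [-3.73, -12.02, -20.31, -28.6, -36.89]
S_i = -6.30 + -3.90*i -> [-6.3, -10.2, -14.1, -18.0, -21.9]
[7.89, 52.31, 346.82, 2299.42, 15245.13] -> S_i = 7.89*6.63^i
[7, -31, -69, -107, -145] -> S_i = 7 + -38*i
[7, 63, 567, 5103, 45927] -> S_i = 7*9^i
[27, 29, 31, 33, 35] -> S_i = 27 + 2*i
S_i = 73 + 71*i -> [73, 144, 215, 286, 357]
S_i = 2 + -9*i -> [2, -7, -16, -25, -34]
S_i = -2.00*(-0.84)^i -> [-2.0, 1.68, -1.41, 1.19, -1.0]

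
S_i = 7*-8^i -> [7, -56, 448, -3584, 28672]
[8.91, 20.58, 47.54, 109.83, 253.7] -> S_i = 8.91*2.31^i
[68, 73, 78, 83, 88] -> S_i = 68 + 5*i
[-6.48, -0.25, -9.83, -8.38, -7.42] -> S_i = Random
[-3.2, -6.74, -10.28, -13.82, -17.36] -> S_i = -3.20 + -3.54*i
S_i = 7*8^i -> [7, 56, 448, 3584, 28672]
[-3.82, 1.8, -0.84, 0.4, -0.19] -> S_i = -3.82*(-0.47)^i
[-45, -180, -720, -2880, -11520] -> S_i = -45*4^i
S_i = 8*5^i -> [8, 40, 200, 1000, 5000]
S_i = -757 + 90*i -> [-757, -667, -577, -487, -397]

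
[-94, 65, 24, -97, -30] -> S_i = Random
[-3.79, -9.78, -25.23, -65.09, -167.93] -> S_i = -3.79*2.58^i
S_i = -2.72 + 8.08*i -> [-2.72, 5.36, 13.44, 21.52, 29.6]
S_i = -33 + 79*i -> [-33, 46, 125, 204, 283]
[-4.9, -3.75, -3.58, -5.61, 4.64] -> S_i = Random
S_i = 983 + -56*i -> [983, 927, 871, 815, 759]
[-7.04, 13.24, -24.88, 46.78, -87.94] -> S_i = -7.04*(-1.88)^i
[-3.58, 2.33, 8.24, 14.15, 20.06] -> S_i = -3.58 + 5.91*i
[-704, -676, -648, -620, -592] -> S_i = -704 + 28*i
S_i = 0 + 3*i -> [0, 3, 6, 9, 12]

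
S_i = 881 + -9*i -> [881, 872, 863, 854, 845]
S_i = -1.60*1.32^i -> [-1.6, -2.11, -2.79, -3.68, -4.86]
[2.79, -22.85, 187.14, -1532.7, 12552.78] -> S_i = 2.79*(-8.19)^i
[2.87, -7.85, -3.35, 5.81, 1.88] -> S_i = Random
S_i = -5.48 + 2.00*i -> [-5.48, -3.48, -1.48, 0.52, 2.52]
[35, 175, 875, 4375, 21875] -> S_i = 35*5^i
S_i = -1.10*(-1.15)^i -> [-1.1, 1.26, -1.45, 1.67, -1.92]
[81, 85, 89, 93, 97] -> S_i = 81 + 4*i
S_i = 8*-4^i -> [8, -32, 128, -512, 2048]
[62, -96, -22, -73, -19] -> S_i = Random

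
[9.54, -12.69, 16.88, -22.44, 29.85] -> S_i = 9.54*(-1.33)^i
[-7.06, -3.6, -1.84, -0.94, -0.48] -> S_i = -7.06*0.51^i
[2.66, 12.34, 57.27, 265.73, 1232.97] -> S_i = 2.66*4.64^i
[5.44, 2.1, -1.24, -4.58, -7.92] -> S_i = 5.44 + -3.34*i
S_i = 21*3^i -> [21, 63, 189, 567, 1701]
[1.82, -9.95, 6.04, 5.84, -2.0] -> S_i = Random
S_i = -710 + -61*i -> [-710, -771, -832, -893, -954]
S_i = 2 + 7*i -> [2, 9, 16, 23, 30]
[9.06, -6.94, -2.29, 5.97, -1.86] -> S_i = Random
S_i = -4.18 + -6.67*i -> [-4.18, -10.85, -17.52, -24.19, -30.86]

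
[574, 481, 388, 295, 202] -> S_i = 574 + -93*i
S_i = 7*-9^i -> [7, -63, 567, -5103, 45927]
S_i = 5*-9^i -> [5, -45, 405, -3645, 32805]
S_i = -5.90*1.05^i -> [-5.9, -6.2, -6.5, -6.83, -7.17]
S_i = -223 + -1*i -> [-223, -224, -225, -226, -227]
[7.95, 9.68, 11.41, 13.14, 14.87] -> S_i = 7.95 + 1.73*i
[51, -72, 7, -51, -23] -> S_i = Random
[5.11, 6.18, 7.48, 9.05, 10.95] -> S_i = 5.11*1.21^i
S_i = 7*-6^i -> [7, -42, 252, -1512, 9072]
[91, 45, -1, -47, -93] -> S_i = 91 + -46*i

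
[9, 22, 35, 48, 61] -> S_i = 9 + 13*i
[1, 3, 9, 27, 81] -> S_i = 1*3^i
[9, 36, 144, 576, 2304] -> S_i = 9*4^i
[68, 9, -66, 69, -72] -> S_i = Random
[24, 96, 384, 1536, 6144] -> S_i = 24*4^i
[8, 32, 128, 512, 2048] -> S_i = 8*4^i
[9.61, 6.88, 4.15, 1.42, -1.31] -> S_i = 9.61 + -2.73*i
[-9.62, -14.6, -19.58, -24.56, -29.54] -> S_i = -9.62 + -4.98*i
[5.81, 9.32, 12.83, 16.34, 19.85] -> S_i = 5.81 + 3.51*i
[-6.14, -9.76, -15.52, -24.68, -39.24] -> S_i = -6.14*1.59^i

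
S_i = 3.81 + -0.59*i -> [3.81, 3.22, 2.63, 2.04, 1.45]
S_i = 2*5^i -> [2, 10, 50, 250, 1250]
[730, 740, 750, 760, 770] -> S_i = 730 + 10*i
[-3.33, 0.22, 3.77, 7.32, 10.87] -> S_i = -3.33 + 3.55*i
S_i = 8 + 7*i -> [8, 15, 22, 29, 36]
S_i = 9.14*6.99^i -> [9.14, 63.89, 446.58, 3121.6, 21820.01]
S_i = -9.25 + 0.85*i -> [-9.25, -8.4, -7.55, -6.7, -5.85]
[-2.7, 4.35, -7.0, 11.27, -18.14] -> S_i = -2.70*(-1.61)^i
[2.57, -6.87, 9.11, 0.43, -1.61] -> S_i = Random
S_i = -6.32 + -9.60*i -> [-6.32, -15.92, -25.52, -35.12, -44.72]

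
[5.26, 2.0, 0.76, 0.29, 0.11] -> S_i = 5.26*0.38^i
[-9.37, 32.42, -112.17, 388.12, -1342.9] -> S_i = -9.37*(-3.46)^i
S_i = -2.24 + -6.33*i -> [-2.24, -8.57, -14.9, -21.23, -27.56]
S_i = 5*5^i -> [5, 25, 125, 625, 3125]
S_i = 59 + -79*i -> [59, -20, -99, -178, -257]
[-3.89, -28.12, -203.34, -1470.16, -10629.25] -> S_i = -3.89*7.23^i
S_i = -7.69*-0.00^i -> [-7.69, 0.0, -0.0, 0.0, -0.0]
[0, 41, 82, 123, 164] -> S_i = 0 + 41*i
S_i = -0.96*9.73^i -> [-0.96, -9.34, -90.89, -884.32, -8604.44]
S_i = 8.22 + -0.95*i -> [8.22, 7.27, 6.32, 5.37, 4.42]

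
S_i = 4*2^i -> [4, 8, 16, 32, 64]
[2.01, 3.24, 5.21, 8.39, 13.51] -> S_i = 2.01*1.61^i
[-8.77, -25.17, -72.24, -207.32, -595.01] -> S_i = -8.77*2.87^i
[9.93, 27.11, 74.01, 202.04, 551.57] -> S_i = 9.93*2.73^i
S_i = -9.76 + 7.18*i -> [-9.76, -2.58, 4.6, 11.78, 18.96]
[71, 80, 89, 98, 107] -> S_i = 71 + 9*i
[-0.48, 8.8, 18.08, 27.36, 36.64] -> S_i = -0.48 + 9.28*i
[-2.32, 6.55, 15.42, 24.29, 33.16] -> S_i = -2.32 + 8.87*i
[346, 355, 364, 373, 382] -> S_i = 346 + 9*i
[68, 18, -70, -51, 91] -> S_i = Random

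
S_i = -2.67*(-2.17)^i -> [-2.67, 5.79, -12.57, 27.28, -59.2]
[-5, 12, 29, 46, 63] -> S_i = -5 + 17*i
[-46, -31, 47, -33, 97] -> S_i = Random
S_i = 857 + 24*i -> [857, 881, 905, 929, 953]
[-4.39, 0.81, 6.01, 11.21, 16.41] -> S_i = -4.39 + 5.20*i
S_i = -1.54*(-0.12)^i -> [-1.54, 0.18, -0.02, 0.0, -0.0]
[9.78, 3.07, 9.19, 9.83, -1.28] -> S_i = Random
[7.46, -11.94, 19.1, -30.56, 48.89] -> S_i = 7.46*(-1.60)^i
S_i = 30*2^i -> [30, 60, 120, 240, 480]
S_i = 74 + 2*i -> [74, 76, 78, 80, 82]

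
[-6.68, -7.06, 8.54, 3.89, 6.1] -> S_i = Random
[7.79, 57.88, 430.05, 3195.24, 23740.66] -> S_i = 7.79*7.43^i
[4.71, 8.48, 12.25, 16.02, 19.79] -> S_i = 4.71 + 3.77*i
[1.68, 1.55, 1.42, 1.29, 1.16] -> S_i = 1.68 + -0.13*i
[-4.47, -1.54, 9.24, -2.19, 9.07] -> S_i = Random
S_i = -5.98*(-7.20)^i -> [-5.98, 43.06, -310.0, 2232.02, -16070.57]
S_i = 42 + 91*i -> [42, 133, 224, 315, 406]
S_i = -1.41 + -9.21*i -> [-1.41, -10.62, -19.83, -29.04, -38.25]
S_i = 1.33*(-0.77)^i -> [1.33, -1.02, 0.79, -0.61, 0.47]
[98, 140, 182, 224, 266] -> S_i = 98 + 42*i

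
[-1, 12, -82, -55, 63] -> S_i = Random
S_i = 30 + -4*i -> [30, 26, 22, 18, 14]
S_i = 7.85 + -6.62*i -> [7.85, 1.23, -5.39, -12.01, -18.63]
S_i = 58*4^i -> [58, 232, 928, 3712, 14848]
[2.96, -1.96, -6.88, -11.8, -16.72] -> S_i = 2.96 + -4.92*i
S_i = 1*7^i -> [1, 7, 49, 343, 2401]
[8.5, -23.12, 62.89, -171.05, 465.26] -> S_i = 8.50*(-2.72)^i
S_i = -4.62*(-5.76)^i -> [-4.62, 26.61, -153.28, 882.9, -5085.48]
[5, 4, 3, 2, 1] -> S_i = 5 + -1*i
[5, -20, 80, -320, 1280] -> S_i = 5*-4^i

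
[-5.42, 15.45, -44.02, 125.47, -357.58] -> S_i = -5.42*(-2.85)^i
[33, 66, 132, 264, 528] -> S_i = 33*2^i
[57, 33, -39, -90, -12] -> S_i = Random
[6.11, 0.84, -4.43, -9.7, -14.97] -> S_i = 6.11 + -5.27*i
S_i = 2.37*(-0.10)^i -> [2.37, -0.24, 0.02, -0.0, 0.0]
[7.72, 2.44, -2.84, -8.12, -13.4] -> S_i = 7.72 + -5.28*i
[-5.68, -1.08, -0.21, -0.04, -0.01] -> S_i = -5.68*0.19^i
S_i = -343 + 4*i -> [-343, -339, -335, -331, -327]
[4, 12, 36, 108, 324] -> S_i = 4*3^i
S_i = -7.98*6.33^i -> [-7.98, -50.51, -319.75, -2024.02, -12812.02]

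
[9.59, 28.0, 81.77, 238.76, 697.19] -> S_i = 9.59*2.92^i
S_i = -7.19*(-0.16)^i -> [-7.19, 1.15, -0.18, 0.03, -0.0]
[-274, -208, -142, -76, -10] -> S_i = -274 + 66*i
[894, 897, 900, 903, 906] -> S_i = 894 + 3*i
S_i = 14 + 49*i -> [14, 63, 112, 161, 210]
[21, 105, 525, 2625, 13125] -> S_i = 21*5^i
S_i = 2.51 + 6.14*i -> [2.51, 8.65, 14.79, 20.93, 27.07]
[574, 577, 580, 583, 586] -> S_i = 574 + 3*i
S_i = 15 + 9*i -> [15, 24, 33, 42, 51]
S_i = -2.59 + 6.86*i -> [-2.59, 4.27, 11.13, 17.99, 24.85]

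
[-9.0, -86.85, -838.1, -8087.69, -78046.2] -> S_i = -9.00*9.65^i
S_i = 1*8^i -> [1, 8, 64, 512, 4096]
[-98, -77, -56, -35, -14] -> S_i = -98 + 21*i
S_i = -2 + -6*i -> [-2, -8, -14, -20, -26]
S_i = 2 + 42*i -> [2, 44, 86, 128, 170]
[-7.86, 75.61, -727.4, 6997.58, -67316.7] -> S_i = -7.86*(-9.62)^i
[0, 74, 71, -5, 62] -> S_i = Random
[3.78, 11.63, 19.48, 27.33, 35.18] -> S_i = 3.78 + 7.85*i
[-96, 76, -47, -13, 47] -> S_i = Random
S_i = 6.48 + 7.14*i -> [6.48, 13.62, 20.76, 27.9, 35.04]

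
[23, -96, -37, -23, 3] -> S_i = Random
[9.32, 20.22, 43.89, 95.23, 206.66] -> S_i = 9.32*2.17^i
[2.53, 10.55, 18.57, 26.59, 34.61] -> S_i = 2.53 + 8.02*i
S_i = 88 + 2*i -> [88, 90, 92, 94, 96]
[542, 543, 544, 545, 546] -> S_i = 542 + 1*i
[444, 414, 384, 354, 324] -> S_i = 444 + -30*i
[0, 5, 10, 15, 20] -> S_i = 0 + 5*i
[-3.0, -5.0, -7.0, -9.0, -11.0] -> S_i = -3.00 + -2.00*i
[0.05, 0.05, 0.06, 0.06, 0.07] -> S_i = 0.05*1.07^i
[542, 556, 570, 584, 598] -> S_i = 542 + 14*i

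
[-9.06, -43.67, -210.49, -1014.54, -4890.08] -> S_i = -9.06*4.82^i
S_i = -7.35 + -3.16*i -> [-7.35, -10.51, -13.67, -16.83, -19.99]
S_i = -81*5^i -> [-81, -405, -2025, -10125, -50625]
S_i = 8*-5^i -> [8, -40, 200, -1000, 5000]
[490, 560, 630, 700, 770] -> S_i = 490 + 70*i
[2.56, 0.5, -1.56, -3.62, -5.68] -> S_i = 2.56 + -2.06*i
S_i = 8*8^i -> [8, 64, 512, 4096, 32768]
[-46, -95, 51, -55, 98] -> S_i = Random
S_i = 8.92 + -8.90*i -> [8.92, 0.02, -8.88, -17.78, -26.68]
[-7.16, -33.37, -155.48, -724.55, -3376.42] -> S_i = -7.16*4.66^i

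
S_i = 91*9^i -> [91, 819, 7371, 66339, 597051]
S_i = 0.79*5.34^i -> [0.79, 4.22, 22.53, 120.3, 642.38]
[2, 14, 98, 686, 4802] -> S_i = 2*7^i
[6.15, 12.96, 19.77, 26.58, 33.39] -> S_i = 6.15 + 6.81*i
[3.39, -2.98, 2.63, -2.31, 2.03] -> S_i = 3.39*(-0.88)^i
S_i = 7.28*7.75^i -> [7.28, 56.42, 437.26, 3388.73, 26262.63]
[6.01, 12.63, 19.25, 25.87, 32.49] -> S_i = 6.01 + 6.62*i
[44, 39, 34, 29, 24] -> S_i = 44 + -5*i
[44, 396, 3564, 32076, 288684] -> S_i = 44*9^i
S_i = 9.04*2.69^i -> [9.04, 24.32, 65.41, 175.96, 473.34]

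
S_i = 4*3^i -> [4, 12, 36, 108, 324]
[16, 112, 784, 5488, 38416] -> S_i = 16*7^i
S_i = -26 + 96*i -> [-26, 70, 166, 262, 358]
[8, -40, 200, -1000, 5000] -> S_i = 8*-5^i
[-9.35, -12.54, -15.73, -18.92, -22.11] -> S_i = -9.35 + -3.19*i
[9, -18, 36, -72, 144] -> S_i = 9*-2^i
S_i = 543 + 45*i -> [543, 588, 633, 678, 723]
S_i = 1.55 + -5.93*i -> [1.55, -4.38, -10.31, -16.24, -22.17]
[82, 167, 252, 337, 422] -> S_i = 82 + 85*i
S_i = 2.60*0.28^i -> [2.6, 0.73, 0.2, 0.06, 0.02]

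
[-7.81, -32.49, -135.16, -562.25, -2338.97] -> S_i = -7.81*4.16^i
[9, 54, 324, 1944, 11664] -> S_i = 9*6^i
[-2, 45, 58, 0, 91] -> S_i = Random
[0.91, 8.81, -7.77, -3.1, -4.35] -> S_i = Random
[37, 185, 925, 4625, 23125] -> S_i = 37*5^i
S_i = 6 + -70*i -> [6, -64, -134, -204, -274]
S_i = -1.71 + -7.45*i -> [-1.71, -9.16, -16.61, -24.06, -31.51]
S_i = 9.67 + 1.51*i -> [9.67, 11.18, 12.69, 14.2, 15.71]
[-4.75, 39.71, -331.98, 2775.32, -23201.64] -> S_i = -4.75*(-8.36)^i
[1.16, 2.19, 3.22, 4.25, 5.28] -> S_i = 1.16 + 1.03*i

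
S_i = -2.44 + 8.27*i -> [-2.44, 5.83, 14.1, 22.37, 30.64]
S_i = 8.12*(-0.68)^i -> [8.12, -5.52, 3.75, -2.55, 1.74]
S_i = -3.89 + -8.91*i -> [-3.89, -12.8, -21.71, -30.62, -39.53]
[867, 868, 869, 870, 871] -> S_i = 867 + 1*i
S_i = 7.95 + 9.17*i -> [7.95, 17.12, 26.29, 35.46, 44.63]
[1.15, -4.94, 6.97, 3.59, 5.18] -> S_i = Random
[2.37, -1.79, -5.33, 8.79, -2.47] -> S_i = Random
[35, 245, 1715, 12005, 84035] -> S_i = 35*7^i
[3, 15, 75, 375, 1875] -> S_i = 3*5^i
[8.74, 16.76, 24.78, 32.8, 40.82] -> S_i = 8.74 + 8.02*i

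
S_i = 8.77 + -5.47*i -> [8.77, 3.3, -2.17, -7.64, -13.11]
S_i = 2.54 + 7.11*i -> [2.54, 9.65, 16.76, 23.87, 30.98]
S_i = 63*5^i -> [63, 315, 1575, 7875, 39375]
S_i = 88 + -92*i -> [88, -4, -96, -188, -280]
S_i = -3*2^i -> [-3, -6, -12, -24, -48]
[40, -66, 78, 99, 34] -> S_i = Random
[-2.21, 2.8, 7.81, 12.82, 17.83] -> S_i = -2.21 + 5.01*i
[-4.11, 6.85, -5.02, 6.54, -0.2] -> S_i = Random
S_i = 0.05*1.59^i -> [0.05, 0.08, 0.13, 0.2, 0.32]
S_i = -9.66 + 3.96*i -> [-9.66, -5.7, -1.74, 2.22, 6.18]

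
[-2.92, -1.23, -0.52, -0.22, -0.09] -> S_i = -2.92*0.42^i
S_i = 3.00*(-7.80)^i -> [3.0, -23.4, 182.52, -1423.66, 11104.52]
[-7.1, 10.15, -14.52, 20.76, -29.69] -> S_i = -7.10*(-1.43)^i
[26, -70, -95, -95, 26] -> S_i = Random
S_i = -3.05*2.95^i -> [-3.05, -9.0, -26.54, -78.3, -230.99]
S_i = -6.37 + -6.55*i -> [-6.37, -12.92, -19.47, -26.02, -32.57]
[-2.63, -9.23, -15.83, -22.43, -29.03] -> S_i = -2.63 + -6.60*i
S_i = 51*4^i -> [51, 204, 816, 3264, 13056]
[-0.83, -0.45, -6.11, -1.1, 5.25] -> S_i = Random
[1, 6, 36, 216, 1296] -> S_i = 1*6^i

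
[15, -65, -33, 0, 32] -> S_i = Random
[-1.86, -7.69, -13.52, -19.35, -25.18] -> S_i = -1.86 + -5.83*i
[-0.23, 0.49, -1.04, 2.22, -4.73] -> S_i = -0.23*(-2.13)^i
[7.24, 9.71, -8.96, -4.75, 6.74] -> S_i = Random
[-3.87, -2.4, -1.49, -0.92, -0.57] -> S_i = -3.87*0.62^i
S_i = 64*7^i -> [64, 448, 3136, 21952, 153664]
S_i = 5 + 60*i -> [5, 65, 125, 185, 245]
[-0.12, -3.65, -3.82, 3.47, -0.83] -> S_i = Random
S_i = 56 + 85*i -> [56, 141, 226, 311, 396]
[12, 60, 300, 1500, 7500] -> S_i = 12*5^i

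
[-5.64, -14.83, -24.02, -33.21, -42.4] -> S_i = -5.64 + -9.19*i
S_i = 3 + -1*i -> [3, 2, 1, 0, -1]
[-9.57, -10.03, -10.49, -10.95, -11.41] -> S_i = -9.57 + -0.46*i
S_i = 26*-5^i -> [26, -130, 650, -3250, 16250]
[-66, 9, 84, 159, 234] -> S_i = -66 + 75*i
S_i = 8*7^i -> [8, 56, 392, 2744, 19208]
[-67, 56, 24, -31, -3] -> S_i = Random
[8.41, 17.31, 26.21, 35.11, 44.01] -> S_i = 8.41 + 8.90*i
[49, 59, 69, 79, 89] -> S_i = 49 + 10*i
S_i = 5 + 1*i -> [5, 6, 7, 8, 9]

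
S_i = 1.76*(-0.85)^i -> [1.76, -1.5, 1.27, -1.08, 0.92]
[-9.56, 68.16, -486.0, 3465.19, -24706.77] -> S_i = -9.56*(-7.13)^i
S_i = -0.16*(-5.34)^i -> [-0.16, 0.85, -4.56, 24.36, -130.1]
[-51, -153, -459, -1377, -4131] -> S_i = -51*3^i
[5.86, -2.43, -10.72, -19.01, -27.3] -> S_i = 5.86 + -8.29*i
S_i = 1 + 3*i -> [1, 4, 7, 10, 13]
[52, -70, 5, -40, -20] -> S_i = Random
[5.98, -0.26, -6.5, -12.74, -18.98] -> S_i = 5.98 + -6.24*i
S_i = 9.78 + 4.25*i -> [9.78, 14.03, 18.28, 22.53, 26.78]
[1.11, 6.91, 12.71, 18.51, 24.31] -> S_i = 1.11 + 5.80*i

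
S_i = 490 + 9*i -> [490, 499, 508, 517, 526]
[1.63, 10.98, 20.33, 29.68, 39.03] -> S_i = 1.63 + 9.35*i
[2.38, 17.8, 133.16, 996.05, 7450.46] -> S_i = 2.38*7.48^i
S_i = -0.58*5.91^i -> [-0.58, -3.43, -20.26, -119.73, -707.58]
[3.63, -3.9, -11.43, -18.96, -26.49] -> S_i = 3.63 + -7.53*i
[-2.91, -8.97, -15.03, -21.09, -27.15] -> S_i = -2.91 + -6.06*i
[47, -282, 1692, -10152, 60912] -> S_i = 47*-6^i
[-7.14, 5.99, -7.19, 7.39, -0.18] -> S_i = Random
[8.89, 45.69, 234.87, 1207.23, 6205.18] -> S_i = 8.89*5.14^i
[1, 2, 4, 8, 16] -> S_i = 1*2^i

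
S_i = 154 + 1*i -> [154, 155, 156, 157, 158]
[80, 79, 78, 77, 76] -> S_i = 80 + -1*i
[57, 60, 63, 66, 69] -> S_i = 57 + 3*i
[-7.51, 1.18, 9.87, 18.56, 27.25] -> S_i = -7.51 + 8.69*i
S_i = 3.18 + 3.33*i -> [3.18, 6.51, 9.84, 13.17, 16.5]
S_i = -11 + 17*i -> [-11, 6, 23, 40, 57]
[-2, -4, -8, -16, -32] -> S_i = -2*2^i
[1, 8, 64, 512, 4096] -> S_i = 1*8^i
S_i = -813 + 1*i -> [-813, -812, -811, -810, -809]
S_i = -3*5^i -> [-3, -15, -75, -375, -1875]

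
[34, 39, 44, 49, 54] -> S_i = 34 + 5*i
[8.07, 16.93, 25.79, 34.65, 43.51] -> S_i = 8.07 + 8.86*i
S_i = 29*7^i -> [29, 203, 1421, 9947, 69629]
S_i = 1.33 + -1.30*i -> [1.33, 0.03, -1.27, -2.57, -3.87]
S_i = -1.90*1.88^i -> [-1.9, -3.57, -6.72, -12.62, -23.73]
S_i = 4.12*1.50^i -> [4.12, 6.18, 9.27, 13.9, 20.86]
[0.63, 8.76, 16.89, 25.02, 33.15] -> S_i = 0.63 + 8.13*i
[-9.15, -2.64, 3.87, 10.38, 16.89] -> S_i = -9.15 + 6.51*i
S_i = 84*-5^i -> [84, -420, 2100, -10500, 52500]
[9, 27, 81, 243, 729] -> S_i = 9*3^i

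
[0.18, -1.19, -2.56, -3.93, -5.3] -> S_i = 0.18 + -1.37*i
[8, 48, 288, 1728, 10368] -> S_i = 8*6^i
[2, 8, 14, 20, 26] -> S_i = 2 + 6*i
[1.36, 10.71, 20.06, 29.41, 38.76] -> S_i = 1.36 + 9.35*i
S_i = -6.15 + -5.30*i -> [-6.15, -11.45, -16.75, -22.05, -27.35]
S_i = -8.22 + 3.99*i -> [-8.22, -4.23, -0.24, 3.75, 7.74]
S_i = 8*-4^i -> [8, -32, 128, -512, 2048]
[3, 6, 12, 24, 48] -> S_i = 3*2^i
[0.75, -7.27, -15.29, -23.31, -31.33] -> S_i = 0.75 + -8.02*i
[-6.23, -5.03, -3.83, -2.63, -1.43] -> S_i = -6.23 + 1.20*i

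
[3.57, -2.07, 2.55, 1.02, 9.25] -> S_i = Random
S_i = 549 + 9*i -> [549, 558, 567, 576, 585]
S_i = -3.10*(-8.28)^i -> [-3.1, 25.67, -212.53, 1759.76, -14570.79]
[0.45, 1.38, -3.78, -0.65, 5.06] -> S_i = Random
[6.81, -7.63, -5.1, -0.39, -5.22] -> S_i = Random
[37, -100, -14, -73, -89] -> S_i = Random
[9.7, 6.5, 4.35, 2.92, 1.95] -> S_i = 9.70*0.67^i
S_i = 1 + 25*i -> [1, 26, 51, 76, 101]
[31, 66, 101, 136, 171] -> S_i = 31 + 35*i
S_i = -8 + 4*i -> [-8, -4, 0, 4, 8]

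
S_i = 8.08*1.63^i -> [8.08, 13.17, 21.47, 34.99, 57.04]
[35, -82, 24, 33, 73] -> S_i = Random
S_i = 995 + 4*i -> [995, 999, 1003, 1007, 1011]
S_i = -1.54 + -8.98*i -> [-1.54, -10.52, -19.5, -28.48, -37.46]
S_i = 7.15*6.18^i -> [7.15, 44.19, 273.08, 1687.61, 10429.41]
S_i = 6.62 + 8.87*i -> [6.62, 15.49, 24.36, 33.23, 42.1]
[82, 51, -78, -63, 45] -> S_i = Random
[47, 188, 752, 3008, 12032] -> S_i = 47*4^i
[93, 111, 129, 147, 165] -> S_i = 93 + 18*i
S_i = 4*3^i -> [4, 12, 36, 108, 324]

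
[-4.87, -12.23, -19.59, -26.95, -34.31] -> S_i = -4.87 + -7.36*i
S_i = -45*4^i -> [-45, -180, -720, -2880, -11520]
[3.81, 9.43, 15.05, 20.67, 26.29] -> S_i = 3.81 + 5.62*i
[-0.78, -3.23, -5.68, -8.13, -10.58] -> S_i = -0.78 + -2.45*i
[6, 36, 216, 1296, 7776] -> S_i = 6*6^i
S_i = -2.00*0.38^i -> [-2.0, -0.76, -0.29, -0.11, -0.04]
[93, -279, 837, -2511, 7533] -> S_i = 93*-3^i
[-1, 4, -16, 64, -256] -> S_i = -1*-4^i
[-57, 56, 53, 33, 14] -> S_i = Random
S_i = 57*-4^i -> [57, -228, 912, -3648, 14592]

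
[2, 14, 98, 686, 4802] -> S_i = 2*7^i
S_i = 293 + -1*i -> [293, 292, 291, 290, 289]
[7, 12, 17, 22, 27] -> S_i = 7 + 5*i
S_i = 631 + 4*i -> [631, 635, 639, 643, 647]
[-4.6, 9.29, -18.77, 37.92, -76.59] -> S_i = -4.60*(-2.02)^i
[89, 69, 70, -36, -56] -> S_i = Random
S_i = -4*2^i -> [-4, -8, -16, -32, -64]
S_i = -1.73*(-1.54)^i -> [-1.73, 2.66, -4.1, 6.32, -9.73]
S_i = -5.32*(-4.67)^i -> [-5.32, 24.84, -116.02, 541.83, -2530.34]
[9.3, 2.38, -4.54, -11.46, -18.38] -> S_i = 9.30 + -6.92*i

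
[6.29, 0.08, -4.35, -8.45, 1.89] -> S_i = Random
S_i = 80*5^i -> [80, 400, 2000, 10000, 50000]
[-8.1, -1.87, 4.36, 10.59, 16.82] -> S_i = -8.10 + 6.23*i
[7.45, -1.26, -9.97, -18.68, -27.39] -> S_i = 7.45 + -8.71*i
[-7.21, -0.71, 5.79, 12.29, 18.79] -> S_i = -7.21 + 6.50*i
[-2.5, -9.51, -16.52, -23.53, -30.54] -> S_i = -2.50 + -7.01*i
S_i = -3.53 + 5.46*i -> [-3.53, 1.93, 7.39, 12.85, 18.31]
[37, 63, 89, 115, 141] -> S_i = 37 + 26*i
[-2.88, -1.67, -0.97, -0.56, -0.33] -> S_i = -2.88*0.58^i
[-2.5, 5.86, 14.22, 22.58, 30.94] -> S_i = -2.50 + 8.36*i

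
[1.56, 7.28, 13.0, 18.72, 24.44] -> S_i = 1.56 + 5.72*i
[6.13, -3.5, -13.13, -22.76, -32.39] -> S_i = 6.13 + -9.63*i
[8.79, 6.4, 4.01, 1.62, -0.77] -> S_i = 8.79 + -2.39*i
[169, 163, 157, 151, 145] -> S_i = 169 + -6*i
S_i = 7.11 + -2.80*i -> [7.11, 4.31, 1.51, -1.29, -4.09]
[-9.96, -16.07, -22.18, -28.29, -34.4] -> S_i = -9.96 + -6.11*i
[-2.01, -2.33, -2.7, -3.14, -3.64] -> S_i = -2.01*1.16^i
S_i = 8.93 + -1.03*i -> [8.93, 7.9, 6.87, 5.84, 4.81]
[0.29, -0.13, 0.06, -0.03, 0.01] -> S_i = 0.29*(-0.45)^i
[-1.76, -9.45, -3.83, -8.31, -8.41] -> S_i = Random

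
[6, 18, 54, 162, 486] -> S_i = 6*3^i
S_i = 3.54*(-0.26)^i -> [3.54, -0.92, 0.24, -0.06, 0.02]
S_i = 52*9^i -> [52, 468, 4212, 37908, 341172]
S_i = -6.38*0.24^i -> [-6.38, -1.53, -0.37, -0.09, -0.02]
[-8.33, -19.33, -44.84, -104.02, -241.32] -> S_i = -8.33*2.32^i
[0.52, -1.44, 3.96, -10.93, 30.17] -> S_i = 0.52*(-2.76)^i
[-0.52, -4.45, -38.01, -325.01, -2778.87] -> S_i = -0.52*8.55^i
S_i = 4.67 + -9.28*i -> [4.67, -4.61, -13.89, -23.17, -32.45]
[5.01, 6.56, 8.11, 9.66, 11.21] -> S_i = 5.01 + 1.55*i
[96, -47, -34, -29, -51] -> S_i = Random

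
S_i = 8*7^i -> [8, 56, 392, 2744, 19208]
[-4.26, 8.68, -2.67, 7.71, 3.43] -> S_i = Random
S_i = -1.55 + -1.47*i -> [-1.55, -3.02, -4.49, -5.96, -7.43]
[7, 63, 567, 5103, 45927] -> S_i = 7*9^i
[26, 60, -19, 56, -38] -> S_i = Random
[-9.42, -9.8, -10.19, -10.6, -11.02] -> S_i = -9.42*1.04^i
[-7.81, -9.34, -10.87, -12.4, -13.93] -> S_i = -7.81 + -1.53*i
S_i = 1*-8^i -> [1, -8, 64, -512, 4096]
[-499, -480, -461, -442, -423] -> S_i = -499 + 19*i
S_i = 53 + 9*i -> [53, 62, 71, 80, 89]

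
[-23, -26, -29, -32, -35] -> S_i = -23 + -3*i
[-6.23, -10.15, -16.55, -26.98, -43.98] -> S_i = -6.23*1.63^i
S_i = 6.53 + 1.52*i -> [6.53, 8.05, 9.57, 11.09, 12.61]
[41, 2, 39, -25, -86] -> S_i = Random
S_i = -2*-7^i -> [-2, 14, -98, 686, -4802]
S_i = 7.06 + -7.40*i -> [7.06, -0.34, -7.74, -15.14, -22.54]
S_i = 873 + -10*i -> [873, 863, 853, 843, 833]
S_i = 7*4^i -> [7, 28, 112, 448, 1792]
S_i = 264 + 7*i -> [264, 271, 278, 285, 292]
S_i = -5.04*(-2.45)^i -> [-5.04, 12.35, -30.25, 74.12, -181.59]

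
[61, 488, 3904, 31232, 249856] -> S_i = 61*8^i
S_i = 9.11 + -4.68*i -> [9.11, 4.43, -0.25, -4.93, -9.61]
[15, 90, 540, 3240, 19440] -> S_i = 15*6^i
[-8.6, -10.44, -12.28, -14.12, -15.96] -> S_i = -8.60 + -1.84*i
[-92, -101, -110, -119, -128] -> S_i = -92 + -9*i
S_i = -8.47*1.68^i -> [-8.47, -14.23, -23.91, -40.16, -67.47]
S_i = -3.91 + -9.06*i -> [-3.91, -12.97, -22.03, -31.09, -40.15]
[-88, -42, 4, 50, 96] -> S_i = -88 + 46*i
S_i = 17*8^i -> [17, 136, 1088, 8704, 69632]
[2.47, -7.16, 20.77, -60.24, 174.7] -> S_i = 2.47*(-2.90)^i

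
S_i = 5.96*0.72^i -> [5.96, 4.29, 3.09, 2.22, 1.6]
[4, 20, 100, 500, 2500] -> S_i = 4*5^i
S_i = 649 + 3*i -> [649, 652, 655, 658, 661]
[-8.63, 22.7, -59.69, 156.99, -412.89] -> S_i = -8.63*(-2.63)^i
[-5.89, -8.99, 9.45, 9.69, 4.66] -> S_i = Random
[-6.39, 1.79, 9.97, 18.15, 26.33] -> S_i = -6.39 + 8.18*i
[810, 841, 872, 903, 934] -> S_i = 810 + 31*i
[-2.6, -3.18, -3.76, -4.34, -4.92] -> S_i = -2.60 + -0.58*i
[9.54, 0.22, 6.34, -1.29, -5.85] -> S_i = Random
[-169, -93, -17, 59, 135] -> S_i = -169 + 76*i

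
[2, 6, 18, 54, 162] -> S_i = 2*3^i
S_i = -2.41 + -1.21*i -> [-2.41, -3.62, -4.83, -6.04, -7.25]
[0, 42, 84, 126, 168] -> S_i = 0 + 42*i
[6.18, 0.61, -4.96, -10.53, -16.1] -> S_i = 6.18 + -5.57*i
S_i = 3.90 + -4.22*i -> [3.9, -0.32, -4.54, -8.76, -12.98]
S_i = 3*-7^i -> [3, -21, 147, -1029, 7203]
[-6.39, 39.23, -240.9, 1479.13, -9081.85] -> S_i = -6.39*(-6.14)^i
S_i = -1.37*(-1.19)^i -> [-1.37, 1.63, -1.94, 2.31, -2.75]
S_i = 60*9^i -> [60, 540, 4860, 43740, 393660]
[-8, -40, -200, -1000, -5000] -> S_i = -8*5^i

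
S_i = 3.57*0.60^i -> [3.57, 2.14, 1.29, 0.77, 0.46]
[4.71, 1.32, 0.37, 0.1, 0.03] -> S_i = 4.71*0.28^i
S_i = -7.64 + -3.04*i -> [-7.64, -10.68, -13.72, -16.76, -19.8]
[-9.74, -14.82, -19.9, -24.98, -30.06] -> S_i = -9.74 + -5.08*i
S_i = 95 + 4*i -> [95, 99, 103, 107, 111]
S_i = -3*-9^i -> [-3, 27, -243, 2187, -19683]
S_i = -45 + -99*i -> [-45, -144, -243, -342, -441]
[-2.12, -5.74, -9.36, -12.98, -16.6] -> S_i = -2.12 + -3.62*i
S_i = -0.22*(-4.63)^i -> [-0.22, 1.02, -4.72, 21.84, -101.1]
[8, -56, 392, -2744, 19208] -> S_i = 8*-7^i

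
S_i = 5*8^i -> [5, 40, 320, 2560, 20480]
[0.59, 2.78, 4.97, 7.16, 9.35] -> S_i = 0.59 + 2.19*i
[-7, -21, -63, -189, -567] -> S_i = -7*3^i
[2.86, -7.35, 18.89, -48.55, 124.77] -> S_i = 2.86*(-2.57)^i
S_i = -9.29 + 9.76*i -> [-9.29, 0.47, 10.23, 19.99, 29.75]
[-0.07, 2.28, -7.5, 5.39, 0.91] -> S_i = Random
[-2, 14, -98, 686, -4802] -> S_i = -2*-7^i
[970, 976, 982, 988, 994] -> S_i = 970 + 6*i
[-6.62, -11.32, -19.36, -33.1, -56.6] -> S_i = -6.62*1.71^i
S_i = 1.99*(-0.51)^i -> [1.99, -1.01, 0.52, -0.26, 0.13]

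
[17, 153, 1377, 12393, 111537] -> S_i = 17*9^i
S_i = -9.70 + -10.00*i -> [-9.7, -19.7, -29.7, -39.7, -49.7]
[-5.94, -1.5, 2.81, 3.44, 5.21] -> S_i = Random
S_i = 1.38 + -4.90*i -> [1.38, -3.52, -8.42, -13.32, -18.22]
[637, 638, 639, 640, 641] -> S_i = 637 + 1*i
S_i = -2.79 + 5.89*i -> [-2.79, 3.1, 8.99, 14.88, 20.77]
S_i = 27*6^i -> [27, 162, 972, 5832, 34992]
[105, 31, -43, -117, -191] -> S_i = 105 + -74*i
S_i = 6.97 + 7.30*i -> [6.97, 14.27, 21.57, 28.87, 36.17]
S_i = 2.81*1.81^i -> [2.81, 5.09, 9.21, 16.66, 30.16]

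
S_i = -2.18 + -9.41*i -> [-2.18, -11.59, -21.0, -30.41, -39.82]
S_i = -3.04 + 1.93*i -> [-3.04, -1.11, 0.82, 2.75, 4.68]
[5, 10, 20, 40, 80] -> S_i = 5*2^i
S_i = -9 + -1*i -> [-9, -10, -11, -12, -13]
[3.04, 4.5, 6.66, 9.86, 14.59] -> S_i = 3.04*1.48^i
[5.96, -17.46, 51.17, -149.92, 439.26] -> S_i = 5.96*(-2.93)^i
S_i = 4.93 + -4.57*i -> [4.93, 0.36, -4.21, -8.78, -13.35]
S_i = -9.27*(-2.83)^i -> [-9.27, 26.23, -74.24, 210.11, -594.6]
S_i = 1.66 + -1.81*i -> [1.66, -0.15, -1.96, -3.77, -5.58]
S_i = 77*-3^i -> [77, -231, 693, -2079, 6237]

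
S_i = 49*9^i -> [49, 441, 3969, 35721, 321489]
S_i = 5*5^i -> [5, 25, 125, 625, 3125]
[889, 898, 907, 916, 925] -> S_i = 889 + 9*i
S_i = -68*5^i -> [-68, -340, -1700, -8500, -42500]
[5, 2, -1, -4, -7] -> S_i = 5 + -3*i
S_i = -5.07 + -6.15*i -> [-5.07, -11.22, -17.37, -23.52, -29.67]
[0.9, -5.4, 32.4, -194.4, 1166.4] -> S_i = 0.90*(-6.00)^i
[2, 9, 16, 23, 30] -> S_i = 2 + 7*i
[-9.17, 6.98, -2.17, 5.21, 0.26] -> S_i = Random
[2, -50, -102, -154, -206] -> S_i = 2 + -52*i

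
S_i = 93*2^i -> [93, 186, 372, 744, 1488]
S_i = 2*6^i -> [2, 12, 72, 432, 2592]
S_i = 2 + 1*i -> [2, 3, 4, 5, 6]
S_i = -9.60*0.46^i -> [-9.6, -4.42, -2.03, -0.93, -0.43]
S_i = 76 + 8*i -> [76, 84, 92, 100, 108]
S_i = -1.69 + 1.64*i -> [-1.69, -0.05, 1.59, 3.23, 4.87]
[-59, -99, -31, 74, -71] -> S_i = Random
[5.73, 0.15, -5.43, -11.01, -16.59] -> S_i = 5.73 + -5.58*i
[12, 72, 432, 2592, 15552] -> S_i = 12*6^i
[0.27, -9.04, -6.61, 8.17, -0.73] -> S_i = Random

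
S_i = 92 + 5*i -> [92, 97, 102, 107, 112]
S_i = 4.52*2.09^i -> [4.52, 9.45, 19.74, 41.26, 86.24]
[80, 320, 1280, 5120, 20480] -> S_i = 80*4^i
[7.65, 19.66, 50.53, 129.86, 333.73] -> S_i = 7.65*2.57^i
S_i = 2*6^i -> [2, 12, 72, 432, 2592]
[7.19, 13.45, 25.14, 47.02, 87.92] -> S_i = 7.19*1.87^i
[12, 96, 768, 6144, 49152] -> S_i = 12*8^i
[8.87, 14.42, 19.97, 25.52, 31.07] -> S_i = 8.87 + 5.55*i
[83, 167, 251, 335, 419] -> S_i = 83 + 84*i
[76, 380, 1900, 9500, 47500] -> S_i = 76*5^i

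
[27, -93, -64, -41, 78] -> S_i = Random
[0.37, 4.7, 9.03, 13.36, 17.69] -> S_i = 0.37 + 4.33*i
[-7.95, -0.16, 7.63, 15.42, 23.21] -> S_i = -7.95 + 7.79*i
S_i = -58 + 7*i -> [-58, -51, -44, -37, -30]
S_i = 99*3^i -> [99, 297, 891, 2673, 8019]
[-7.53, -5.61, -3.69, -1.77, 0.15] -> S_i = -7.53 + 1.92*i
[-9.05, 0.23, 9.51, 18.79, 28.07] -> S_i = -9.05 + 9.28*i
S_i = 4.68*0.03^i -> [4.68, 0.14, 0.0, 0.0, 0.0]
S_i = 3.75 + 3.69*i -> [3.75, 7.44, 11.13, 14.82, 18.51]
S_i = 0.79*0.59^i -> [0.79, 0.47, 0.27, 0.16, 0.1]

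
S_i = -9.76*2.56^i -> [-9.76, -24.99, -63.96, -163.75, -419.19]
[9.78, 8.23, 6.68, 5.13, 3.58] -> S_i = 9.78 + -1.55*i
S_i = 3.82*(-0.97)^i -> [3.82, -3.71, 3.59, -3.49, 3.38]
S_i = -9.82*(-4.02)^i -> [-9.82, 39.48, -158.7, 637.95, -2564.58]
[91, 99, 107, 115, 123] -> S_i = 91 + 8*i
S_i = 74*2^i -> [74, 148, 296, 592, 1184]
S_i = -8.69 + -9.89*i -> [-8.69, -18.58, -28.47, -38.36, -48.25]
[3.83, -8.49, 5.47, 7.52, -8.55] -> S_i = Random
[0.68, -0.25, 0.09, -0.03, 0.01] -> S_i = 0.68*(-0.37)^i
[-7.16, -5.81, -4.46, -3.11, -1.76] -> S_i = -7.16 + 1.35*i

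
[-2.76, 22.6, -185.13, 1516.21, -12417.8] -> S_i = -2.76*(-8.19)^i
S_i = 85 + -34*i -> [85, 51, 17, -17, -51]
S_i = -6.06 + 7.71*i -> [-6.06, 1.65, 9.36, 17.07, 24.78]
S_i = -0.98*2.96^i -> [-0.98, -2.9, -8.59, -25.42, -75.23]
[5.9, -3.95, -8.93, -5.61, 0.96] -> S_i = Random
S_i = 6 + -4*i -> [6, 2, -2, -6, -10]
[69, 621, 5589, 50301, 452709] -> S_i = 69*9^i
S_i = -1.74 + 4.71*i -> [-1.74, 2.97, 7.68, 12.39, 17.1]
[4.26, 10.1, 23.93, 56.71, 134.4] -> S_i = 4.26*2.37^i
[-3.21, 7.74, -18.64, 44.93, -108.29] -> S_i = -3.21*(-2.41)^i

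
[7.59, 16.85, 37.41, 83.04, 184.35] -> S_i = 7.59*2.22^i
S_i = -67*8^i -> [-67, -536, -4288, -34304, -274432]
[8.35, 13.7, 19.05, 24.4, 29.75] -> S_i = 8.35 + 5.35*i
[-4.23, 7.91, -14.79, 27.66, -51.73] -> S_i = -4.23*(-1.87)^i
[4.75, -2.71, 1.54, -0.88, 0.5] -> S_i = 4.75*(-0.57)^i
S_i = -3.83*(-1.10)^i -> [-3.83, 4.21, -4.63, 5.1, -5.61]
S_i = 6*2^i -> [6, 12, 24, 48, 96]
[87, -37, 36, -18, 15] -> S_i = Random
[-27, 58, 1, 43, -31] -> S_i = Random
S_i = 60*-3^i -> [60, -180, 540, -1620, 4860]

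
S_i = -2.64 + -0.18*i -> [-2.64, -2.82, -3.0, -3.18, -3.36]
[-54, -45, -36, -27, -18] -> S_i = -54 + 9*i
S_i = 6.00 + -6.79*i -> [6.0, -0.79, -7.58, -14.37, -21.16]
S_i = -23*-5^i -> [-23, 115, -575, 2875, -14375]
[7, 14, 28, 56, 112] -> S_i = 7*2^i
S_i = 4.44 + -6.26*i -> [4.44, -1.82, -8.08, -14.34, -20.6]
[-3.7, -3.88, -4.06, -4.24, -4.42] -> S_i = -3.70 + -0.18*i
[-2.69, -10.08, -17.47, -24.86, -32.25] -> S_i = -2.69 + -7.39*i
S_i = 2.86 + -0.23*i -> [2.86, 2.63, 2.4, 2.17, 1.94]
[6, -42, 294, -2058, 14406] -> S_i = 6*-7^i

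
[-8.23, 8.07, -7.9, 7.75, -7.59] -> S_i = -8.23*(-0.98)^i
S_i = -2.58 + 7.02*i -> [-2.58, 4.44, 11.46, 18.48, 25.5]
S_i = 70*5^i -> [70, 350, 1750, 8750, 43750]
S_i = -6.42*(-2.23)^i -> [-6.42, 14.32, -31.93, 71.2, -158.76]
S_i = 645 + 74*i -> [645, 719, 793, 867, 941]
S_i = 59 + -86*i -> [59, -27, -113, -199, -285]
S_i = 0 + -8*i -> [0, -8, -16, -24, -32]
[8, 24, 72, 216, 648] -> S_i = 8*3^i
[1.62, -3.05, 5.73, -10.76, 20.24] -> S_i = 1.62*(-1.88)^i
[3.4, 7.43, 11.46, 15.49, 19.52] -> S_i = 3.40 + 4.03*i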